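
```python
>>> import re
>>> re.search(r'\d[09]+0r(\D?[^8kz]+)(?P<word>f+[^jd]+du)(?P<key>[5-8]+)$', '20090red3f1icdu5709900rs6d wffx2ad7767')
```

Pattern: a digit, then one or more of one of [09], then the literal '0r'; then optionally a non-digit, then one or more of any character except [8kz] (captured); then one or more of a literal 'f', then one or more of any character except [jd], then the literal 'du' (captured as 'word'); then one or more of a character in [5-8] (captured as 'key'); then anchored at the end.
`re.search` tries every starting position until one works.
Here no position works, so the call returns None.

None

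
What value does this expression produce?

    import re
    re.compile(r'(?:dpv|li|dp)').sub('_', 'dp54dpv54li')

'_54_54_'

`|` is ordered: at each position the engine commits to the first alternative that works.
`sub` substitutes '_' at each match site.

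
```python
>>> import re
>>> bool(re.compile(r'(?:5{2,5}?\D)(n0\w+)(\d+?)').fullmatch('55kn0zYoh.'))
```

False

This matches 2 to 5 of the literal '5' (lazy), then a non-digit (non-capturing group); then the literal 'n0', then one or more of a word character (captured); then one or more of a digit (lazy) (captured).
`re.fullmatch` requires the pattern to consume the entire string.
Here the pattern can't cover the whole string, so the call returns None, and `bool(None)` is False.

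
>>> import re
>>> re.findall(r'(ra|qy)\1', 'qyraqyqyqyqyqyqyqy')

`\1` is not a pattern — it's the concrete string captured by group 1, re-applied verbatim.
Walking the string: at [4:8] match 'qyqy', group 1 = 'qy'; at [8:12] match 'qyqy', group 1 = 'qy'; at [12:16] match 'qyqy', group 1 = 'qy'.
Because there's exactly one group, `findall` drops the full match and keeps group 1 from each hit.

['qy', 'qy', 'qy']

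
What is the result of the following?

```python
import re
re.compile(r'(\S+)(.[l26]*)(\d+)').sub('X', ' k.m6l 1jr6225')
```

Pattern: one or more of a non-whitespace character (captured); then any character, then zero or more of one of [l26] (captured); then one or more of a digit (captured).
Each match is replaced by 'X'.

' XX'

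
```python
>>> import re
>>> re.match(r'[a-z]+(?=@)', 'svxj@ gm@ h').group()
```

The `(?=…)`/`(?<=…)` assertion just peeks at neighbouring text; it doesn't advance the match position.
`re.match` only tries the pattern at the start of the string.
The match spans [0:4] → 'svxj'.

'svxj'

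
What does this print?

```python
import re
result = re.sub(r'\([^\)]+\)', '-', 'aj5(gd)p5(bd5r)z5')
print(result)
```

aj5-p5-z5

Matches: at [3:7] → '(gd)'; at [9:15] → '(bd5r)'.
`sub` substitutes '-' at each match site.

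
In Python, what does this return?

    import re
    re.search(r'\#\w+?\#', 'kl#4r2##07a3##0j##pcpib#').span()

The match spans [2:7] → '#4r2#'.

(2, 7)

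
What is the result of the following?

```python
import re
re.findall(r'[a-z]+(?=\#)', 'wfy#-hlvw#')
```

Lookahead/lookbehind check context without consuming it, so the matched span excludes the asserted characters.
Since nothing is captured, `findall` lists the 2 matched substrings directly.

['wfy', 'hlvw']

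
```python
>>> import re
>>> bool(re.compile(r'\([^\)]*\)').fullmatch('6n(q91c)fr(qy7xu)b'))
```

False

For `fullmatch`, every character of the input must be accounted for by the pattern.
Here the pattern can't cover the whole string, so the call returns None, and `bool(None)` is False.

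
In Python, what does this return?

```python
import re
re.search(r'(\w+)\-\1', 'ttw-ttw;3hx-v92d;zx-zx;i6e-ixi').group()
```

A backreference is literal: `\1` must see the identical characters the first group matched.
The match spans [0:7] → 'ttw-ttw'.

'ttw-ttw'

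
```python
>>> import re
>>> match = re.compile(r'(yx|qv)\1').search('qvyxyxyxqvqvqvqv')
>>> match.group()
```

`\1` is not a pattern — it's the concrete string captured by group 1, re-applied verbatim.
`re.search` tries every starting position until one works.
The match spans [2:6] → 'yxyx'.
Captured: group 1 = 'yx'.

'yxyx'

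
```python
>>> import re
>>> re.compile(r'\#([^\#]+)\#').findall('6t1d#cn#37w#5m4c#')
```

Walking the string: at [4:8] match '#cn#', group 1 = 'cn'; at [11:17] match '#5m4c#', group 1 = '5m4c'.
With a single group, `findall` returns only what that group captured — 2 items.

['cn', '5m4c']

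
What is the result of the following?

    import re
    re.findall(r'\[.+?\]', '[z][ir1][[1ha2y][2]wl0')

['[z]', '[ir1]', '[[1ha2y]', '[2]']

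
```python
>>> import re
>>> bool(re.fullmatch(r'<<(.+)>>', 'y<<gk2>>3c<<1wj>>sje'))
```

False

`fullmatch` succeeds only if the pattern covers the string from start to end.
Here the pattern can't cover the whole string, so the call returns None, and `bool(None)` is False.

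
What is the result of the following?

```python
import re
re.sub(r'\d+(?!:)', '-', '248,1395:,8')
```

The negative lookaround is zero-width — it rules out positions where the adjacent text would match, without consuming anything.
`sub` substitutes '-' at each match site.

'-,-5:,-'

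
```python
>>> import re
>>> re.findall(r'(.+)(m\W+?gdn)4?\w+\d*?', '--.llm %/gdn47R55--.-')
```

[('--.ll', 'm %/gdn')]

Pattern: one or more of any character (captured); then a literal 'm', then one or more of a non-word character (lazy), then the literal 'gdn' (captured); then optionally the literal '4', then one or more of a word character, then zero or more of a digit (lazy).
`findall` packs the 2 group values into a tuple for every match.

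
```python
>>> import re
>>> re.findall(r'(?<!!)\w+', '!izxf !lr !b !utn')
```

['zxf', 'r', 'tn']

The negative lookahead/lookbehind blocks any match where the forbidden context is present.
Matches: at [2:5] → 'zxf'; at [8:9] → 'r'; at [15:17] → 'tn'.
`findall` yields the raw match text (3 of them) because the pattern has no groups.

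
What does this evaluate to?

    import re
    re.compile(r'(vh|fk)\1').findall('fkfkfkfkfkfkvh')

The backreference `\1` re-matches whatever the first group consumed, character for character.
Scanning left to right: at [0:4] match 'fkfk', group 1 = 'fk'; at [4:8] match 'fkfk', group 1 = 'fk'; at [8:12] match 'fkfk', group 1 = 'fk'.
`findall` collects group 1 from each match (3 total).

['fk', 'fk', 'fk']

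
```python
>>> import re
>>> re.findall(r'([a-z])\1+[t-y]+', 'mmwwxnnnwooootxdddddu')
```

A backreference is literal: `\1` must see the identical characters the first group matched.
With a single group, `findall` returns only what that group captured — 4 items.

['m', 'n', 'o', 'd']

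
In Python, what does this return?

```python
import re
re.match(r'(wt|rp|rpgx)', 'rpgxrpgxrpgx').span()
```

`match` is anchored at position 0; if the pattern doesn't fit there, it returns None.
The match spans [0:2] → 'rp'.

(0, 2)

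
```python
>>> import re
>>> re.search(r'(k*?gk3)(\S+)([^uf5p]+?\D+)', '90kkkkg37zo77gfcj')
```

None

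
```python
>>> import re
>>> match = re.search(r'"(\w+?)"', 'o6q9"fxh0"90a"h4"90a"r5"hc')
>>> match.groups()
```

The match spans [4:10] → '"fxh0"'.
Captured: group 1 = 'fxh0'.

('fxh0',)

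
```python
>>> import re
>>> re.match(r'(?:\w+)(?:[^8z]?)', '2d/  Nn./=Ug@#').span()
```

(0, 3)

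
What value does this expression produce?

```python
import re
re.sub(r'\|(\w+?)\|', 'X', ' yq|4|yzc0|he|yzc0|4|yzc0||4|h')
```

' yqXyzc0Xyzc0Xyzc0|Xh'

Each match is replaced by 'X'.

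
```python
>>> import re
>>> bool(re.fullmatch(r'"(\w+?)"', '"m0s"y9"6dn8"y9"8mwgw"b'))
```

False

`re.fullmatch` is like wrapping the pattern in `^…$` (in single-line mode).
Here there's no way to consume every character, so the call returns None, and `bool(None)` is False.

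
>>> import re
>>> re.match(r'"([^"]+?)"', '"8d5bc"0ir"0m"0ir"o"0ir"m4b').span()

(0, 7)

`re.match` only tries the pattern at the start of the string.
The match spans [0:7] → '"8d5bc"'.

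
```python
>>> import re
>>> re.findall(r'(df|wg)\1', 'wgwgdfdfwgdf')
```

['wg', 'df']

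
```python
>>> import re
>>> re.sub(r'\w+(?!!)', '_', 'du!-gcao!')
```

'_u!-_o!'

The negative lookahead/lookbehind blocks any match where the forbidden context is present.
Each match is replaced by '_'.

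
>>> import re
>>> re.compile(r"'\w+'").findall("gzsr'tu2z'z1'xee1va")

Scanning left to right: at [4:10] → "'tu2z'".
No capturing groups, so `findall` returns the 1 full match string.

["'tu2z'"]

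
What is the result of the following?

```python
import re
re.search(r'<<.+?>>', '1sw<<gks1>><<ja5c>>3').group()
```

The match spans [3:11] → '<<gks1>>'.

'<<gks1>>'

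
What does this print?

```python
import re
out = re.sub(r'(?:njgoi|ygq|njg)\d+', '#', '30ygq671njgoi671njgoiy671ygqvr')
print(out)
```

30##njgoiy671ygqvr

Every occurrence is swapped for '#'.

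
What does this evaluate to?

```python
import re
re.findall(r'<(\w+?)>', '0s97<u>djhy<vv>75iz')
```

['u', 'vv']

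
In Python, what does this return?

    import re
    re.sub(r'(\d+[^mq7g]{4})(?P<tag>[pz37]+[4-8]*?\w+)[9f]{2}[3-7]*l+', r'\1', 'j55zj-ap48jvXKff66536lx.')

This matches one or more of a digit, then exactly 4 of any character except [mq7g] (captured); then one or more of one of [pz37], then zero or more of a character in [4-8] (lazy), then one or more of a word character (captured as 'tag'); then exactly 2 of one of [9f], then zero or more of a character in [3-7], then one or more of a literal 'l'.
Matches: at [1:22] → '55zj-ap48jvXKff66536l'.
The replacement refers to a captured group, so each match is rewritten using its own captured text.

'j55zj-ax.'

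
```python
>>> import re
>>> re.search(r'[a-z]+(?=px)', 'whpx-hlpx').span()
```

Because the assertion is zero-width, the text it checks is not consumed and won't appear in the result.
`re.search` scans for the first position where the pattern succeeds.
The match spans [0:2] → 'wh'.

(0, 2)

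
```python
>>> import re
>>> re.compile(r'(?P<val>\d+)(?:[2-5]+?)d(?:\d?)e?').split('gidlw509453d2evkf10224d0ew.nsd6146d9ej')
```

This matches one or more of a digit (captured as 'val'); then one or more of a character in [2-5] (lazy) (non-capturing group); then a literal 'd'; then optionally a digit (non-capturing group); then optionally a literal 'e'.
Matches to split on: at [5:14] → '509453d2e'; at [17:25] → '10224d0e'.
With a capturing group present, the delimiter's captured portion is kept in the result list.

['gidlw', '50945', 'vkf', '1022', 'w.nsd6146d9ej']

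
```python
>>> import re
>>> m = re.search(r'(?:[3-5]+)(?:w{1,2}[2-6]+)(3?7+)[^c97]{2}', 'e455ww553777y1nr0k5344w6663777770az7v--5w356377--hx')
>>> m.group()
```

'455ww553777y1'

This matches one or more of a character in [3-5] (non-capturing group); then 1 to 2 of the literal 'w', then one or more of a character in [2-6] (non-capturing group); then optionally the literal '3', then one or more of the literal '7' (captured); then exactly 2 of any character except [c97].
Unlike `match`, `search` isn't anchored — it looks for the pattern anywhere in the string.
The match spans [1:14] → '455ww553777y1'.
Captured: group 1 = '777'.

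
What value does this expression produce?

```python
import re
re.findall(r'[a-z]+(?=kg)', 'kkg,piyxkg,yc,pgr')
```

['k', 'piyx']

Lookahead/lookbehind check context without consuming it, so the matched span excludes the asserted characters.
Scanning left to right: at [0:1] → 'k'; at [4:8] → 'piyx'.
Since nothing is captured, `findall` lists the 2 matched substrings directly.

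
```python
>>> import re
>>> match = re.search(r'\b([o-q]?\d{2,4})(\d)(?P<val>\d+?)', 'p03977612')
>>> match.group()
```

'p039776'

Because the quantifier is non-greedy, it stops expanding at the earliest point where the rest of the pattern can succeed.
The match spans [0:7] → 'p039776'.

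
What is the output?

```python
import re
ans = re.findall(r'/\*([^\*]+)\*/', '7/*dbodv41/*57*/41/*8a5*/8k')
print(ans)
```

Walking the string: at [10:16] match '/*57*/', group 1 = '57'; at [18:25] match '/*8a5*/', group 1 = '8a5'.
One capturing group, so `findall` returns just the captured substring from each match — 2 in all.

['57', '8a5']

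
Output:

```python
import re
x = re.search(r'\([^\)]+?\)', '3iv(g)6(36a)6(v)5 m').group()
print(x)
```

(g)

`re.search` scans for the first position where the pattern succeeds.
The match spans [3:6] → '(g)'.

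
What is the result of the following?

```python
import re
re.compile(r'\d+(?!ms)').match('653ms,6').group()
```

'65'

`re.match` only tries the pattern at the start of the string.
The match spans [0:2] → '65'.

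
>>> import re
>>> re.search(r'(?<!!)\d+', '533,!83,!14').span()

A negative assertion filters positions out without eating any characters.
`search` walks the string left to right and returns the first match it finds.
The match spans [0:3] → '533'.

(0, 3)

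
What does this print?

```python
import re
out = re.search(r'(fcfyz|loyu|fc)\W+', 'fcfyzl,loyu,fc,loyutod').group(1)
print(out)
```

loyu

`re.search` scans for the first position where the pattern succeeds.
The match spans [7:12] → 'loyu,'.
Captured: group 1 = 'loyu'.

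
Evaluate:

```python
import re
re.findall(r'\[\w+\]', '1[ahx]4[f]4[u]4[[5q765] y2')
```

`findall` yields the raw match text (4 of them) because the pattern has no groups.

['[ahx]', '[f]', '[u]', '[5q765]']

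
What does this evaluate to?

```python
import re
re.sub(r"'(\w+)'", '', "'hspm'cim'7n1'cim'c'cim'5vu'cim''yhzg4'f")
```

"cimcimcimcim'f"

Every occurrence is swapped for ''.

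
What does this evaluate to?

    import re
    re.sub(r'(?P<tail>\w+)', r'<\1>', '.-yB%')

'.-<yB>%'

The pattern matches one or more of a word character (captured as 'tail').
Matches: at [2:4] → 'yB'.
The replacement refers to a captured group, so each match is rewritten using its own captured text.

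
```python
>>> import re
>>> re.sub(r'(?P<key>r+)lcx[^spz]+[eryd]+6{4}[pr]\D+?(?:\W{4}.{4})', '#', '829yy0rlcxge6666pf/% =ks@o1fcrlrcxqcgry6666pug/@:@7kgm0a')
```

'829yy0#1fcrlrcxqcgry6666pug/@:@7kgm0a'

Pattern: one or more of a literal 'r' (captured as 'key'); then the literal 'lcx', then one or more of any character except [spz], then one or more of one of [eryd]; then exactly 4 of the literal '6', then one of [pr]; then one or more of a non-digit (lazy); then exactly 4 of a non-word character, then exactly 4 of any character (non-capturing group).
Matches: at [6:26] → 'rlcxge6666pf/% =ks@o'.
`sub` substitutes '#' at each match site.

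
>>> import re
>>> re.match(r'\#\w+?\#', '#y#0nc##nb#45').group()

With `match`, the pattern is implicitly anchored at the beginning.
The match spans [0:3] → '#y#'.

'#y#'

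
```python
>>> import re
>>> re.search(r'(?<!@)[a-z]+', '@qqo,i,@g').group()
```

`(?!…)`/`(?<!…)` only lets a position through if the neighbouring text does NOT match; no characters are consumed.
The match spans [2:4] → 'qo'.

'qo'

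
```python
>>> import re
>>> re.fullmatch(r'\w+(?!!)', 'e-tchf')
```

`(?!…)`/`(?<!…)` only lets a position through if the neighbouring text does NOT match; no characters are consumed.
`re.fullmatch` requires the pattern to consume the entire string.
Here the pattern can't cover the whole string, so the call returns None.

None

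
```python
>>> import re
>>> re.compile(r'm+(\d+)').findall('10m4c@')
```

['4']

Pattern: one or more of a literal 'm'; then one or more of a digit (captured).
One capturing group, so `findall` returns just the captured substring from the one match — 1 in all.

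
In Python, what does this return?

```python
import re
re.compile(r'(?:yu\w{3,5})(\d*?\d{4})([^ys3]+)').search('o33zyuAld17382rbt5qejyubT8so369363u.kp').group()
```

'yuAld17382rbt5qej'

Pattern: the literal 'yu', then 3 to 5 of a word character (non-capturing group); then zero or more of a digit (lazy), then exactly 4 of a digit (captured); then one or more of any character except [ys3] (captured).
`re.search` scans for the first position where the pattern succeeds.
The match spans [4:21] → 'yuAld17382rbt5qej'.
Captured: group 1 = '7382', group 2 = 'rbt5qej'.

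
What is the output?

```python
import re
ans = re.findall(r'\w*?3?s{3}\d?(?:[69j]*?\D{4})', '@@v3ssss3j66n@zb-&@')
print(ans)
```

['v3ssss3j66n@zb']

Pattern: zero or more of a word character (lazy), then optionally a literal '3'; then exactly 3 of a literal 's', then optionally a digit; then zero or more of one of [69j] (lazy), then exactly 4 of a non-digit (non-capturing group).
Matches: at [2:16] → 'v3ssss3j66n@zb'.
Since nothing is captured, `findall` lists the 1 matched substring directly.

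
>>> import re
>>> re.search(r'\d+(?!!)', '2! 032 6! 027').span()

(3, 6)

Because the assertion is negative and zero-width, positions next to the forbidden text are skipped.
The match spans [3:6] → '032'.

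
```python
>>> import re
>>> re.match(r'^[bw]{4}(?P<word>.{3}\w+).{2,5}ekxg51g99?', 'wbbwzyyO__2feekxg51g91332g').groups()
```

This matches anchored at the start of the string; then exactly 4 of one of [bw]; then exactly 3 of any character, then one or more of a word character (captured as 'word'); then 2 to 5 of any character, then the literal 'ek', then the literal 'xg5'; then the literal '1g', then the literal '9', then optionally the literal '9'.
`match` is anchored at position 0; if the pattern doesn't fit there, it returns None.
The match spans [0:21] → 'wbbwzyyO__2feekxg51g9'.
Captured: group 1 = 'zyyO__2'.

('zyyO__2',)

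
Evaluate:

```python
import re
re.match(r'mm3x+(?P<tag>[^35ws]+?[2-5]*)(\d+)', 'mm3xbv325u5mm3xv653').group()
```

'mm3xbv325'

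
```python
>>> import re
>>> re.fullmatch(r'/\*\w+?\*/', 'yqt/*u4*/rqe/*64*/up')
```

None

For `fullmatch`, every character of the input must be accounted for by the pattern.
Here the string isn't matched end-to-end, so the call returns None.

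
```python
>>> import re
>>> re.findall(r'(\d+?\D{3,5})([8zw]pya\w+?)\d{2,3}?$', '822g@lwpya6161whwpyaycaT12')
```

[('822g@l', 'wpya6161whwpyaycaT')]

This matches one or more of a digit (lazy), then 3 to 5 of a non-digit (captured); then one of [8zw], then the literal 'pya', then one or more of a word character (lazy) (captured); then 2 to 3 of a digit (lazy); then anchored at the end.
Walking the string: at [0:26] match '822g@lwpya6161whwpyaycaT12', groups = ('822g@l', 'wpya6161whwpyaycaT').
Multiple groups make `findall` return tuples — one 2-tuple for the one match.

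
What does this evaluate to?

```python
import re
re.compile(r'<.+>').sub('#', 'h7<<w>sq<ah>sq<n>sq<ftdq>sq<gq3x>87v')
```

'h7#87v'

Every occurrence is swapped for '#'.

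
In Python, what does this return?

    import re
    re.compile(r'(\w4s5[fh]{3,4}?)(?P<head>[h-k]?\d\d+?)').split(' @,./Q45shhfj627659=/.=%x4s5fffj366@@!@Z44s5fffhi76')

Pattern: a word character, then the literal '4s5', then 3 to 4 of one of [fh] (lazy) (captured); then optionally a character in [h-k], then a digit, then one or more of a digit (lazy) (captured as 'head').
A non-greedy quantifier consumes as few characters as it can — just enough that the remainder of the pattern still matches from where it stops; whatever follows it matches normally.
Matches to split on: at [24:34] → 'x4s5fffj36'; at [40:51] → '44s5fffhi76'.
The group in the pattern means `split` returns the separators' captures alongside the pieces.

[' @,./Q45shhfj627659=/.=%', 'x4s5fff', 'j36', '6@@!@Z', '44s5fffh', 'i76', '']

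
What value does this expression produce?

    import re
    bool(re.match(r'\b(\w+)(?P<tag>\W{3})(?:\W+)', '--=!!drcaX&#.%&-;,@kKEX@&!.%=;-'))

The pattern matches a word boundary (`\b`, zero-width); then one or more of a word character (captured); then exactly 3 of a non-word character (captured as 'tag'); then one or more of a non-word character (non-capturing group).
`re.match` only tries the pattern at the start of the string.
Here the string doesn't start with a match, so the call returns None, and `bool(None)` is False.

False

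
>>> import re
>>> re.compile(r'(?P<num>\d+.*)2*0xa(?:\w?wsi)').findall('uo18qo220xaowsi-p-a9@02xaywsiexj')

['18qo22']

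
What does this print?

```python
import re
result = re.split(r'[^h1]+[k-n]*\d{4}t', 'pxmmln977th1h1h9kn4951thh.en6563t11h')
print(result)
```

['pxmmln977th1h1h', 'hh', '11h']

The pattern matches one or more of any character except [h1]; then zero or more of a character in [k-n], then exactly 4 of a digit, then a literal 't'.
Matches to split on: at [15:23] → '9kn4951t'; at [25:33] → '.en6563t'.
`split` removes every match and returns the 3 fragments in between.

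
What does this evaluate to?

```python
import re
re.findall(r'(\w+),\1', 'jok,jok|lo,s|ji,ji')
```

`\1` has to match the exact text group 1 already captured.
Matches: at [0:7] match 'jok,jok', group 1 = 'jok'; at [13:18] match 'ji,ji', group 1 = 'ji'.
One capturing group, so `findall` returns just the captured substring from each match — 2 in all.

['jok', 'ji']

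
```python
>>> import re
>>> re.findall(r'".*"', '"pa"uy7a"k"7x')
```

Matches: at [0:11] → '"pa"uy7a"k"'.
With no groups in the pattern, `findall` gives back each whole match — 1 here.

['"pa"uy7a"k"']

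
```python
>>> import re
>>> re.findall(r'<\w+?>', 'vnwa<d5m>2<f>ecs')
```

Matches: at [4:9] → '<d5m>'; at [10:13] → '<f>'.
Since nothing is captured, `findall` lists the 2 matched substrings directly.

['<d5m>', '<f>']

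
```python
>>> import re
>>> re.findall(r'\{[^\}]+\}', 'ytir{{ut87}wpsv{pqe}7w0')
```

Scanning left to right: at [4:11] → '{{ut87}'; at [15:20] → '{pqe}'.
With no groups in the pattern, `findall` gives back each whole match — 2 here.

['{{ut87}', '{pqe}']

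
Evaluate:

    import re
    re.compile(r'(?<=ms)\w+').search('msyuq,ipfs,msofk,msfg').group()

The `(?=…)`/`(?<=…)` assertion just peeks at neighbouring text; it doesn't advance the match position.
`re.search` tries every starting position until one works.
The match spans [2:5] → 'yuq'.

'yuq'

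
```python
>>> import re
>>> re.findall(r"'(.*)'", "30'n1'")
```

Scanning left to right: at [2:6] match "'n1'", group 1 = 'n1'.
`findall` collects group 1 from the one match (1 total).

['n1']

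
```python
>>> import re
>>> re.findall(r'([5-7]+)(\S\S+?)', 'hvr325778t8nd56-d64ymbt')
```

[('577', '8t'), ('56', '-d'), ('6', '4y')]

Because the quantifier is non-greedy, it stops expanding at the earliest point where the rest of the pattern can succeed.
`findall` packs the 2 group values into a tuple for every match.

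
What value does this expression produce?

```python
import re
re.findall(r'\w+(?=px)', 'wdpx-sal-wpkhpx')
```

['wd', 'wpkh']

The `(?=…)`/`(?<=…)` assertion just peeks at neighbouring text; it doesn't advance the match position.
Walking the string: at [0:2] → 'wd'; at [9:13] → 'wpkh'.
No capturing groups, so `findall` returns the 2 full match strings.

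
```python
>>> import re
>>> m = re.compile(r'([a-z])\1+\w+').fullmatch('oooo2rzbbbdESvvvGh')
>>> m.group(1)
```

'o'

The match spans [0:18] → 'oooo2rzbbbdESvvvGh'.
Captured: group 1 = 'o'.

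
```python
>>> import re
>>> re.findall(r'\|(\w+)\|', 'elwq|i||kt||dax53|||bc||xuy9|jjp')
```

['i', 'kt', 'dax53', 'bc', 'xuy9']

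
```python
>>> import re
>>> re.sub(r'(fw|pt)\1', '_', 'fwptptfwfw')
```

'fw__'

`\1` is not a pattern — it's the concrete string captured by group 1, re-applied verbatim.
Every occurrence is swapped for '_'.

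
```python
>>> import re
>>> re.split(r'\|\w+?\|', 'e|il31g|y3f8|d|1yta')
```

['e', 'y3f8', '1yta']

Matches to split on: at [1:8] → '|il31g|'; at [12:15] → '|d|'.
Each match becomes a cut point; 3 segments remain.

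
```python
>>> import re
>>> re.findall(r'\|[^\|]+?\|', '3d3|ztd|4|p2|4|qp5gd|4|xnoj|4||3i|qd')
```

['|ztd|', '|p2|', '|qp5gd|', '|xnoj|', '|3i|']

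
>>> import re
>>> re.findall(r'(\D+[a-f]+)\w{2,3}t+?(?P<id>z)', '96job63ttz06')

[('job', 'z')]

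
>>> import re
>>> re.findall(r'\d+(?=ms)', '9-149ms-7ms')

['149', '7']

Lookahead/lookbehind check context without consuming it, so the matched span excludes the asserted characters.
Matches: at [2:5] → '149'; at [8:9] → '7'.
`findall` yields the raw match text (2 of them) because the pattern has no groups.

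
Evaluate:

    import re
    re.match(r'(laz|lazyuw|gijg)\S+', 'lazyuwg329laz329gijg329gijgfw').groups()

('laz',)

Alternation tries branches left to right and keeps the first one that lets the overall match succeed at that position.
`match` is anchored at position 0; if the pattern doesn't fit there, it returns None.
The match spans [0:29] → 'lazyuwg329laz329gijg329gijgfw'.
Captured: group 1 = 'laz'.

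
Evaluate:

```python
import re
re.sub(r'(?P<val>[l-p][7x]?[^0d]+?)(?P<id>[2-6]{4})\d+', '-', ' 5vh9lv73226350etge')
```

Pattern: a character in [l-p], then optionally one of [7x], then one or more of any character except [0d] (lazy) (captured as 'val'); then exactly 4 of a character in [2-6] (captured as 'id'); then one or more of a digit.
Matches: at [5:15] → 'lv73226350'.
Every occurrence is swapped for '-'.

' 5vh9-etge'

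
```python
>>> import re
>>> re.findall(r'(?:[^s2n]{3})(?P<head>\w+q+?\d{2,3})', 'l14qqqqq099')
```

The pattern matches exactly 3 of any character except [s2n] (non-capturing group); then one or more of a word character, then one or more of a literal 'q' (lazy), then 2 to 3 of a digit (captured as 'head').
Matches: at [0:11] match 'l14qqqqq099', group 1 = 'qqqqq099'.
One capturing group, so `findall` returns just the captured substring from the one match — 1 in all.

['qqqqq099']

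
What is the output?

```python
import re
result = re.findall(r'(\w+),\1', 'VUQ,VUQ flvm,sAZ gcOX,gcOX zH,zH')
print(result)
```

A backreference is literal: `\1` must see the identical characters the first group matched.
Scanning left to right: at [0:7] match 'VUQ,VUQ', group 1 = 'VUQ'; at [17:26] match 'gcOX,gcOX', group 1 = 'gcOX'; at [27:32] match 'zH,zH', group 1 = 'zH'.
One capturing group, so `findall` returns just the captured substring from each match — 3 in all.

['VUQ', 'gcOX', 'zH']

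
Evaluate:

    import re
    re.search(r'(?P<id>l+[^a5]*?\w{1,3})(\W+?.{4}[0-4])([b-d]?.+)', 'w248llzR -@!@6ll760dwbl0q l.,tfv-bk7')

The pattern matches one or more of a literal 'l', then zero or more of any character except [a5] (lazy), then 1 to 3 of a word character (captured as 'id'); then one or more of a non-word character (lazy), then exactly 4 of any character, then a character in [0-4] (captured); then optionally a character in [b-d], then one or more of any character (captured).
Unlike `match`, `search` isn't anchored — it looks for the pattern anywhere in the string.
Here no position works, so the call returns None.

None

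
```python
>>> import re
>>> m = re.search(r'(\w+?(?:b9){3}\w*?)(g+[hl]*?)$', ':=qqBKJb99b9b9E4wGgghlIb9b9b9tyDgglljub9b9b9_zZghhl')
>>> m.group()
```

'qqBKJb99b9b9E4wGgghlIb9b9b9tyDgglljub9b9b9_zZghhl'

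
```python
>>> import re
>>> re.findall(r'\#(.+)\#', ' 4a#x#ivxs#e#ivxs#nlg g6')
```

['x#ivxs#e#ivxs']

One capturing group, so `findall` returns just the captured substring from the one match — 1 in all.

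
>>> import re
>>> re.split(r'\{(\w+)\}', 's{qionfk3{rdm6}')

['s{qionfk3', 'rdm6', '']

Because the pattern has a capturing group, `split` also inserts each captured text between the pieces.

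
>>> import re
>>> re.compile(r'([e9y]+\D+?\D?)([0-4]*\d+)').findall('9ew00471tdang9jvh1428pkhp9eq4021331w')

[('9ew', '00471'), ('9jvh', '1428'), ('9eq', '4021331')]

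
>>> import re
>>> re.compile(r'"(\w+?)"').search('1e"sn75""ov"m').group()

'"sn75"'

Unlike `match`, `search` isn't anchored — it looks for the pattern anywhere in the string.
The match spans [2:8] → '"sn75"'.
Captured: group 1 = 'sn75'.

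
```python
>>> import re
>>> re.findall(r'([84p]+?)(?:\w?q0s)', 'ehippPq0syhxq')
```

['pp']

The pattern matches one or more of one of [84p] (lazy) (captured); then optionally a word character, then the literal 'q0s' (non-capturing group).
`findall` collects group 1 from the one match (1 total).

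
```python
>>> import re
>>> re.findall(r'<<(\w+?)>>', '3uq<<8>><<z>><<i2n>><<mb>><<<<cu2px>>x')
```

With a single group, `findall` returns only what that group captured — 5 items.

['8', 'z', 'i2n', 'mb', 'cu2px']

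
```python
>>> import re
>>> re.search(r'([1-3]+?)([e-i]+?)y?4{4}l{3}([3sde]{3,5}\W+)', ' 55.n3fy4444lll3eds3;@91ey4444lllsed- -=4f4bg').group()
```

Pattern: one or more of a character in [1-3] (lazy) (captured); then one or more of a character in [e-i] (lazy) (captured); then optionally a literal 'y', then exactly 4 of a literal '4', then exactly 3 of the literal 'l'; then 3 to 5 of one of [3sde], then one or more of a non-word character (captured).
The match spans [5:22] → '3fy4444lll3eds3;@'.

'3fy4444lll3eds3;@'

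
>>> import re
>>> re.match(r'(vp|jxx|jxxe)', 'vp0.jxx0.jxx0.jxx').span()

`re.match` only tries the pattern at the start of the string.
The match spans [0:2] → 'vp'.
Captured: group 1 = 'vp'.

(0, 2)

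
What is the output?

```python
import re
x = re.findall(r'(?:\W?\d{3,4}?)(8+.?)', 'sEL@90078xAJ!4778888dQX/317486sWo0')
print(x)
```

['8x', '8888d', '86']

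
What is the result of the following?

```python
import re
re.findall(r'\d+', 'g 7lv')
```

['7']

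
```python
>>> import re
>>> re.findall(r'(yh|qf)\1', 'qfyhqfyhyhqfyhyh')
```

['yh', 'yh']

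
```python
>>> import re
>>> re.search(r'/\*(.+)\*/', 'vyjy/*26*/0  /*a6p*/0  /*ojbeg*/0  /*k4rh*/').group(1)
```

'26*/0  /*a6p*/0  /*ojbeg*/0  /*k4rh'

Unlike `match`, `search` isn't anchored — it looks for the pattern anywhere in the string.
The match spans [4:43] → '/*26*/0  /*a6p*/0  /*ojbeg*/0  /*k4rh*/'.
Captured: group 1 = '26*/0  /*a6p*/0  /*ojbeg*/0  /*k4rh'.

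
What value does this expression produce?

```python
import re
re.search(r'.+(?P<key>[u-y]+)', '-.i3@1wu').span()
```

(0, 8)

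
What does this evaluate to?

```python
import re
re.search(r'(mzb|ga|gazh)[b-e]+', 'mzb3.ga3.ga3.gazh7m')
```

Here no position works, so the call returns None.

None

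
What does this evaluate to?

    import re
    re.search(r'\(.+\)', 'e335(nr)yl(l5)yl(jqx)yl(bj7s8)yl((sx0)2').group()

`search` walks the string left to right and returns the first match it finds.
The match spans [4:38] → '(nr)yl(l5)yl(jqx)yl(bj7s8)yl((sx0)'.

'(nr)yl(l5)yl(jqx)yl(bj7s8)yl((sx0)'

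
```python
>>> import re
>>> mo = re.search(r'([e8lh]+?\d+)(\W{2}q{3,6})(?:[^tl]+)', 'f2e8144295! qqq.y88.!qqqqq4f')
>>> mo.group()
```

Pattern: one or more of one of [e8lh] (lazy), then one or more of a digit (captured); then exactly 2 of a non-word character, then 3 to 6 of a literal 'q' (captured); then one or more of any character except [tl] (non-capturing group).
The match spans [2:28] → 'e8144295! qqq.y88.!qqqqq4f'.

'e8144295! qqq.y88.!qqqqq4f'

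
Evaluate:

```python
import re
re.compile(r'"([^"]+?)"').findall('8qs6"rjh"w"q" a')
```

['rjh', 'q']

Walking the string: at [4:9] match '"rjh"', group 1 = 'rjh'; at [10:13] match '"q"', group 1 = 'q'.
With a single group, `findall` returns only what that group captured — 2 items.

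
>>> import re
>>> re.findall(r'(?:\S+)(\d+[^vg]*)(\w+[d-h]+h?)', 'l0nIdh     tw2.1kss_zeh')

2 groups means the one result is a tuple of 2 captured strings — 1 here.

[('0nIdh     tw2.1kss_z', 'eh')]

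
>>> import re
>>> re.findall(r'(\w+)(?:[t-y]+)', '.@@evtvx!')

This matches one or more of a word character (captured); then one or more of a character in [t-y] (non-capturing group).
Walking the string: at [3:8] match 'evtvx', group 1 = 'evtv'.
With a single group, `findall` returns only what that group captured — 1 item.

['evtv']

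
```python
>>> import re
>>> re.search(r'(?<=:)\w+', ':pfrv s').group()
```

The lookaround is zero-width — it requires the adjacent text to match without consuming it, so the asserted text isn't part of the match.
The match spans [1:5] → 'pfrv'.

'pfrv'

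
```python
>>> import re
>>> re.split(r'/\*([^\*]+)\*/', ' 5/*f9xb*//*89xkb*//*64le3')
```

Matches to split on: at [2:10] → '/*f9xb*/'; at [10:19] → '/*89xkb*/'.
With a capturing group present, the delimiter's captured portion is kept in the result list.

[' 5', 'f9xb', '', '89xkb', '/*64le3']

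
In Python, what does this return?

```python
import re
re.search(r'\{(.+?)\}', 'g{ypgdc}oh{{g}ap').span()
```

(1, 8)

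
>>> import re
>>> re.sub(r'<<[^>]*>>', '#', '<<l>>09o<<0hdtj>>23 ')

'#09o#23 '

`sub` substitutes '#' at each match site.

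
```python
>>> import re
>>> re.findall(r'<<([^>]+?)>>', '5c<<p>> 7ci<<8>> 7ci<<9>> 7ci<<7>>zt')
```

['p', '8', '9', '7']

With a single group, `findall` returns only what that group captured — 4 items.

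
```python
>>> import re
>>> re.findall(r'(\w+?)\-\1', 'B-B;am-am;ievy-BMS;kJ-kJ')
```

`\1` is not a pattern — it's the concrete string captured by group 1, re-applied verbatim.
Matches: at [0:3] match 'B-B', group 1 = 'B'; at [4:9] match 'am-am', group 1 = 'am'; at [19:24] match 'kJ-kJ', group 1 = 'kJ'.
One capturing group, so `findall` returns just the captured substring from each match — 3 in all.

['B', 'am', 'kJ']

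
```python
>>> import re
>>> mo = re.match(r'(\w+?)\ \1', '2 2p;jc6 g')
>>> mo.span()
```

The backreference `\1` re-matches whatever the first group consumed, character for character.
`match` is anchored at position 0; if the pattern doesn't fit there, it returns None.
The match spans [0:3] → '2 2'.
Captured: group 1 = '2'.

(0, 3)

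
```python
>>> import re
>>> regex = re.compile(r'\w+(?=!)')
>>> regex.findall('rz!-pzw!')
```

['rz', 'pzw']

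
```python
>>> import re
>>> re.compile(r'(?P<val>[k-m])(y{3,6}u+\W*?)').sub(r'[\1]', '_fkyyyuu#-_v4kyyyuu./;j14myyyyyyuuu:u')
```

The pattern matches a character in [k-m] (captured as 'val'); then 3 to 6 of the literal 'y', then one or more of a literal 'u', then zero or more of a non-word character (lazy) (captured).
Matches: at [2:8] → 'kyyyuu'; at [13:19] → 'kyyyuu'; at [25:35] → 'myyyyyyuuu'.
The replacement refers to a captured group, so each match is rewritten using its own captured text.

'_f[k]#-_v4[k]./;j14[m]:u'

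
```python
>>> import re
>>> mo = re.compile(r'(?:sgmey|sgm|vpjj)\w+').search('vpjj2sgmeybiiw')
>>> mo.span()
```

`re.search` tries every starting position until one works.
The match spans [0:14] → 'vpjj2sgmeybiiw'.

(0, 14)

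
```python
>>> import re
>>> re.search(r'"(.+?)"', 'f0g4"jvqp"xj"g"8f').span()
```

(4, 10)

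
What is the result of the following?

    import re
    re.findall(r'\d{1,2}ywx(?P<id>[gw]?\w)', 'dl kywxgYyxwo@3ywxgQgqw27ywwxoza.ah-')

['gQ']

One capturing group, so `findall` returns just the captured substring from the one match — 1 in all.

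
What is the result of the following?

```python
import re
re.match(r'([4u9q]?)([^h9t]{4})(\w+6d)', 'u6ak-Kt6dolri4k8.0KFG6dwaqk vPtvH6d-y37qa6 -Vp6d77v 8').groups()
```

('u', '6ak-', 'Kt6d')

The pattern matches optionally one of [4u9q] (captured); then exactly 4 of any character except [h9t] (captured); then one or more of a word character, then the literal '6d' (captured).
`match` is anchored at position 0; if the pattern doesn't fit there, it returns None.
The match spans [0:9] → 'u6ak-Kt6d'.
Captured: group 1 = 'u', group 2 = '6ak-', group 3 = 'Kt6d'.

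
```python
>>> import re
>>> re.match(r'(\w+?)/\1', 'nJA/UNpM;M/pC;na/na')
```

`\1` has to match the exact text group 1 already captured.
`re.match` won't scan ahead — the pattern has to work from the very first character.
Here position 0 doesn't satisfy it, so the call returns None.

None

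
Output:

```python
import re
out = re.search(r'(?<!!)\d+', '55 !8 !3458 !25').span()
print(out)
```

The negative lookahead/lookbehind blocks any match where the forbidden context is present.
`re.search` scans for the first position where the pattern succeeds.
The match spans [0:2] → '55'.

(0, 2)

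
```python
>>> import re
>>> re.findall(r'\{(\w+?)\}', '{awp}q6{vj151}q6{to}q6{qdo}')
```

['awp', 'vj151', 'to', 'qdo']

Walking the string: at [0:5] match '{awp}', group 1 = 'awp'; at [7:14] match '{vj151}', group 1 = 'vj151'; at [16:20] match '{to}', group 1 = 'to'; at [22:27] match '{qdo}', group 1 = 'qdo'.
With a single group, `findall` returns only what that group captured — 4 items.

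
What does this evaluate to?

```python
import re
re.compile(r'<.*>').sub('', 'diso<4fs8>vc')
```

Matches: at [4:10] → '<4fs8>'.
Each match is replaced by ''.

'disovc'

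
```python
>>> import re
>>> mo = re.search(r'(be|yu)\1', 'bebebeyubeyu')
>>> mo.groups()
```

('be',)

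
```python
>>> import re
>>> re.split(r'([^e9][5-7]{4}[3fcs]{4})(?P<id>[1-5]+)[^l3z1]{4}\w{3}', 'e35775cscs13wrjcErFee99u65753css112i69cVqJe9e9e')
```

['e', '35775cscs', '13', 'ee99', 'u65753css', '112', 'e9e9e']

This matches any character except [e9], then exactly 4 of a character in [5-7], then exactly 4 of one of [3fcs] (captured); then one or more of a character in [1-5] (captured as 'id'); then exactly 4 of any character except [l3z1], then exactly 3 of a word character.
Because the pattern has a capturing group, `split` also inserts each captured text between the pieces.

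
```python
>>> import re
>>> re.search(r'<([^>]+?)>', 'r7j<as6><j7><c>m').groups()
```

('as6',)

The match spans [3:8] → '<as6>'.
Captured: group 1 = 'as6'.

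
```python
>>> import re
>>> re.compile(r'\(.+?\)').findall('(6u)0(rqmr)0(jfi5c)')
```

With no groups in the pattern, `findall` gives back each whole match — 3 here.

['(6u)', '(rqmr)', '(jfi5c)']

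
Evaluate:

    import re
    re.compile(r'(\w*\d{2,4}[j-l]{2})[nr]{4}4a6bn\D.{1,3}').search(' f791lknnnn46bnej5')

None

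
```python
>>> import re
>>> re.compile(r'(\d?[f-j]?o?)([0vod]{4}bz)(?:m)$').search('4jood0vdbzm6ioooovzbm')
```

Pattern: optionally a digit, then optionally a character in [f-j], then optionally a literal 'o' (captured); then exactly 4 of one of [0vod], then the literal 'bz' (captured); then a literal 'm' (non-capturing group); then anchored at the end.
Here the pattern never matches, so the call returns None.

None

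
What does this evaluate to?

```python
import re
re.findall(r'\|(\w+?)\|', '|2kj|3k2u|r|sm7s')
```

Walking the string: at [0:5] match '|2kj|', group 1 = '2kj'; at [9:12] match '|r|', group 1 = 'r'.
Because there's exactly one group, `findall` drops the full match and keeps group 1 from each hit.

['2kj', 'r']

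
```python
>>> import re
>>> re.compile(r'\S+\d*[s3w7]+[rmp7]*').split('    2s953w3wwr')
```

Pattern: one or more of a non-whitespace character; then zero or more of a digit, then one or more of one of [s3w7], then zero or more of one of [rmp7].
Matches to split on: at [4:14] → '2s953w3wwr'.
Each match becomes a cut point; 2 segments remain.

['    ', '']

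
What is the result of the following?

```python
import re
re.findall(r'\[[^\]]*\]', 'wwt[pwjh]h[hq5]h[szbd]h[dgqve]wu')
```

['[pwjh]', '[hq5]', '[szbd]', '[dgqve]']

Walking the string: at [3:9] → '[pwjh]'; at [10:15] → '[hq5]'; at [16:22] → '[szbd]'; at [23:30] → '[dgqve]'.
With no groups in the pattern, `findall` gives back each whole match — 4 here.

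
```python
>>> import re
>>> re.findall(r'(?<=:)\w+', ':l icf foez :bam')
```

The lookaround is zero-width — it requires the adjacent text to match without consuming it, so the asserted text isn't part of the match.
No capturing groups, so `findall` returns the 2 full match strings.

['l', 'bam']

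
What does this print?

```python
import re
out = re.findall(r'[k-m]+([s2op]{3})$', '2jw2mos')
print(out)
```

[]

`findall` collects group 1 from each match (0 total).
Nothing in the string satisfies the pattern, so the list is empty.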